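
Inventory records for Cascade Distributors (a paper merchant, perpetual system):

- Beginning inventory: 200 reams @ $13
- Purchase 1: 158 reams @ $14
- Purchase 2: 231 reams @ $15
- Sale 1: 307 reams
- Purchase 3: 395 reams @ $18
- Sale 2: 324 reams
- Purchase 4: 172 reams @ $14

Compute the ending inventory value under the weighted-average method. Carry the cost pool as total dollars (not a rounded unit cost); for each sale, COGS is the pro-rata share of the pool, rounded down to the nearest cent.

Ending inventory = $8,181.59

After Beginning: 200 on hand, pool $2,600.00 (≈ $13.0000 each)
After Purchase 1: 358 on hand, pool $4,812.00 (≈ $13.4413 each)
After Purchase 2: 589 on hand, pool $8,277.00 (≈ $14.0526 each)
Sale 1, sell 307: 307/589 × $8,277.00 → $4,314.15
After Purchase 3: 677 on hand, pool $11,072.85 (≈ $16.3558 each)
Sale 2, sell 324: 324/677 × $11,072.85 → $5,299.26
After Purchase 4: 525 on hand, pool $8,181.59 (≈ $15.5840 each)
Total COGS = $4,314.15 + $5,299.26 = $9,613.41
Ending inventory (cost pool remaining) = $8,181.59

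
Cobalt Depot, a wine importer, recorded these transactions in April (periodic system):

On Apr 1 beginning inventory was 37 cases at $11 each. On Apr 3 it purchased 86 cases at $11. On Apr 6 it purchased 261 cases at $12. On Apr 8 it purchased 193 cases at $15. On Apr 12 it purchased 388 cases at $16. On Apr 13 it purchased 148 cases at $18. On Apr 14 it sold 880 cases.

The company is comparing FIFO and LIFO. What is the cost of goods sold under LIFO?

FIFO COGS: 37 @ $11 + 86 @ $11 + 261 @ $12 + 193 @ $15 + 303 @ $16 = $12,228
LIFO COGS: 148 @ $18 + 388 @ $16 + 193 @ $15 + 151 @ $12 = $13,579

COGS = $13,579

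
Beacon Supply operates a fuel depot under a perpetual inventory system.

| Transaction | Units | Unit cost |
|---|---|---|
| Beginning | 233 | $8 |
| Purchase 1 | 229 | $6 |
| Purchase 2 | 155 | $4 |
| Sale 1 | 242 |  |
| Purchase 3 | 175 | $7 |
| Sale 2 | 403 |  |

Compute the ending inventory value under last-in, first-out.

Sale 1 (242) [LIFO — newest first]: 155 @ $4 + 87 @ $6 = $1,142
Sale 2 (403) [LIFO — newest first]: 175 @ $7 + 142 @ $6 + 86 @ $8 = $2,765
Total COGS = $1,142 + $2,765 = $3,907
Ending inventory: 147 @ $8 = $1,176
Check: goods available $5,083 = COGS $3,907 + ending $1,176

Ending inventory = $1,176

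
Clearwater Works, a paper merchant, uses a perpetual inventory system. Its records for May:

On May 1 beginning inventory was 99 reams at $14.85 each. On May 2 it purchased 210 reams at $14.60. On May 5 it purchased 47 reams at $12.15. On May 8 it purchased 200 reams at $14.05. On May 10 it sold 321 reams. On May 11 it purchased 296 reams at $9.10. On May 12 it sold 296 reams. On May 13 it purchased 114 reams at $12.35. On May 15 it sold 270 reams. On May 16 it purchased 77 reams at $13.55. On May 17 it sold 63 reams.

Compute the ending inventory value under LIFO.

May 10, 321 sold [LIFO — newest first]: 200 @ $14.05 + 47 @ $12.15 + 74 @ $14.60 = $4,461.45
May 12, 296 sold [LIFO — newest first]: 296 @ $9.10 = $2,693.60
May 15, 270 sold [LIFO — newest first]: 114 @ $12.35 + 136 @ $14.60 + 20 @ $14.85 = $3,690.50
May 17, 63 sold [LIFO — newest first]: 63 @ $13.55 = $853.65
Total COGS = $4,461.45 + $2,693.60 + $3,690.50 + $853.65 = $11,699.20
Ending inventory: 79 @ $14.85 + 14 @ $13.55 = $1,362.85
Check: goods available $13,062.05 = COGS $11,699.20 + ending $1,362.85

Ending inventory = $1,362.85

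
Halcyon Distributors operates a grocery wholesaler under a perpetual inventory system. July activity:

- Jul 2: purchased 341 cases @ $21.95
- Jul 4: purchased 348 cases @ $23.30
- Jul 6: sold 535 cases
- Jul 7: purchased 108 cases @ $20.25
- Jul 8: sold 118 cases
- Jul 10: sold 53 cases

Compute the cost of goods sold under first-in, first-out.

COGS = $15,937.60

Jul 6, 535 sold [FIFO — oldest first]: 341 @ $21.95 + 194 @ $23.30 = $12,005.15
Jul 8, 118 sold [FIFO — oldest first]: 118 @ $23.30 = $2,749.40
Jul 10, 53 sold [FIFO — oldest first]: 36 @ $23.30 + 17 @ $20.25 = $1,183.05
Total COGS = $12,005.15 + $2,749.40 + $1,183.05 = $15,937.60
Ending inventory: 91 @ $20.25 = $1,842.75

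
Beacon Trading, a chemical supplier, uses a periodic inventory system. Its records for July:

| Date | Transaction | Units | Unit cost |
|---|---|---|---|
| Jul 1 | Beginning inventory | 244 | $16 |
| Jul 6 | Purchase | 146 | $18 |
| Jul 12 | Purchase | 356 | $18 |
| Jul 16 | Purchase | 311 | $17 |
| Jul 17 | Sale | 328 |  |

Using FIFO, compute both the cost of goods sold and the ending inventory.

COGS = $5,416; ending inventory = $12,811

Jul 17, 328 sold [FIFO — oldest first]: 244 @ $16 + 84 @ $18 = $5,416
Ending inventory: 62 @ $18 + 356 @ $18 + 311 @ $17 = $12,811
Check: goods available $18,227 = COGS $5,416 + ending $12,811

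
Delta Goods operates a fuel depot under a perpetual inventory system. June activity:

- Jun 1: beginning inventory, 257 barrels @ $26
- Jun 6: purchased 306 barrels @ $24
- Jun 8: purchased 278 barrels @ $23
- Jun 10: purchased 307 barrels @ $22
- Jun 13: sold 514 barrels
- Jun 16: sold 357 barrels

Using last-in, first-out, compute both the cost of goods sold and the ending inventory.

COGS = $20,012; ending inventory = $7,162

Jun 13, 514 sold [LIFO — newest first]: 307 @ $22 + 207 @ $23 = $11,515
Jun 16, 357 sold [LIFO — newest first]: 71 @ $23 + 286 @ $24 = $8,497
Total COGS = $11,515 + $8,497 = $20,012
Ending inventory: 257 @ $26 + 20 @ $24 = $7,162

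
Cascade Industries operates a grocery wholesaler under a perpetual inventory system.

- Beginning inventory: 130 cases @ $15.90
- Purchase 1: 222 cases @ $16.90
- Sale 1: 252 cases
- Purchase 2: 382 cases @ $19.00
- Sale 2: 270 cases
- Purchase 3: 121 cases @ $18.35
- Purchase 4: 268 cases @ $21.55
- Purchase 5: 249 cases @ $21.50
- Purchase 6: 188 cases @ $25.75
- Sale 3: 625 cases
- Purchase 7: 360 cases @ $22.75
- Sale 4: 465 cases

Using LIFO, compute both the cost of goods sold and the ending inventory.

COGS = $33,977.45; ending inventory = $5,479.60

Sale 1 (252) [LIFO — newest first]: 222 @ $16.90 + 30 @ $15.90 = $4,228.80
Sale 2 (270) [LIFO — newest first]: 270 @ $19.00 = $5,130.00
Sale 3 (625) [LIFO — newest first]: 188 @ $25.75 + 249 @ $21.50 + 188 @ $21.55 = $14,245.90
Sale 4 (465) [LIFO — newest first]: 360 @ $22.75 + 80 @ $21.55 + 25 @ $18.35 = $10,372.75
Total COGS = $4,228.80 + $5,130.00 + $14,245.90 + $10,372.75 = $33,977.45
Ending inventory: 100 @ $15.90 + 112 @ $19.00 + 96 @ $18.35 = $5,479.60
Check: goods available $39,457.05 = COGS $33,977.45 + ending $5,479.60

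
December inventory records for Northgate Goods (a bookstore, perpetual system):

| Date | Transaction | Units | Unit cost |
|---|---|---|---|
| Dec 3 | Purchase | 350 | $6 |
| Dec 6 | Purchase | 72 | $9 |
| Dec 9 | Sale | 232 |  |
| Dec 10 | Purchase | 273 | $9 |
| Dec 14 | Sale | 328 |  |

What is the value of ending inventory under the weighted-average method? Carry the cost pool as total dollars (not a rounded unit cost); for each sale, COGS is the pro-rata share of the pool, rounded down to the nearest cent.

After Dec 3: 350 on hand, pool $2,100.00 (≈ $6.0000 each)
After Dec 6: 422 on hand, pool $2,748.00 (≈ $6.5118 each)
Dec 9, sell 232: 232/422 × $2,748.00 → $1,510.74
After Dec 10: 463 on hand, pool $3,694.26 (≈ $7.9790 each)
Dec 14, sell 328: 328/463 × $3,694.26 → $2,617.09
Total COGS = $1,510.74 + $2,617.09 = $4,127.83
Ending inventory (cost pool remaining) = $1,077.17

Ending inventory = $1,077.17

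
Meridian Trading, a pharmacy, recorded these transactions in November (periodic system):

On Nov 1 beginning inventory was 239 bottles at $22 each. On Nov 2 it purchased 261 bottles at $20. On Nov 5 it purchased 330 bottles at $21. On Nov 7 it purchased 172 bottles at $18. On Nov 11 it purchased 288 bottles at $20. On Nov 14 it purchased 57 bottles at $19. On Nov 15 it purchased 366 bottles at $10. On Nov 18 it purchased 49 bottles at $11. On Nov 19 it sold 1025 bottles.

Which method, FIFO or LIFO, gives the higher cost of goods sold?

FIFO COGS: 239 @ $22 + 261 @ $20 + 330 @ $21 + 172 @ $18 + 23 @ $20 = $20,964
LIFO COGS: 49 @ $11 + 366 @ $10 + 57 @ $19 + 288 @ $20 + 172 @ $18 + 93 @ $21 = $16,091

FIFO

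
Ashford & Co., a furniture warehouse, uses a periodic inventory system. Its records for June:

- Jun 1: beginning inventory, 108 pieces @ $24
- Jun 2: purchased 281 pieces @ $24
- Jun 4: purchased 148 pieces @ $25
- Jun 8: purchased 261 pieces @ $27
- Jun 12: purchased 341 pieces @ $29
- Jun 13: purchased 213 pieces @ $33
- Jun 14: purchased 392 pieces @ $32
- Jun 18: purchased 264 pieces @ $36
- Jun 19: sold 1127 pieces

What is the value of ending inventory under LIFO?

Ending inventory = $22,490

Jun 19, 1127 sold [LIFO — newest first]: 264 @ $36 + 392 @ $32 + 213 @ $33 + 258 @ $29 = $36,559
Ending inventory: 108 @ $24 + 281 @ $24 + 148 @ $25 + 261 @ $27 + 83 @ $29 = $22,490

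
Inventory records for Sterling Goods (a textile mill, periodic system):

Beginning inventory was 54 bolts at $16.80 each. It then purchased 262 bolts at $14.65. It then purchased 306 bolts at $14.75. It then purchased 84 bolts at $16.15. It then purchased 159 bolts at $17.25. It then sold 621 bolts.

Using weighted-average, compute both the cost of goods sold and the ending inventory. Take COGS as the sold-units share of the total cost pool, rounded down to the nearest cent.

Sale 1, sell 621: 621/865 × $13,358.35 → $9,590.21
Ending inventory (cost pool remaining) = $3,768.14

COGS = $9,590.21; ending inventory = $3,768.14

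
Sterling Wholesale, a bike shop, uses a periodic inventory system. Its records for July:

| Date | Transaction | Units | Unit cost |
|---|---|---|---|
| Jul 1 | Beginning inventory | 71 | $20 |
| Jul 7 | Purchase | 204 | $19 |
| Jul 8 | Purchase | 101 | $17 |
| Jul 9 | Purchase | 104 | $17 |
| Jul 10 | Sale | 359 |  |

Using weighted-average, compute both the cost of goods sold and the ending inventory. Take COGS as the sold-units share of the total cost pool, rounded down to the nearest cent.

Jul 10, sell 359: 359/480 × $8,781.00 → $6,567.45
Ending inventory (cost pool remaining) = $2,213.55
Check: goods available $8,781.00 = COGS $6,567.45 + ending $2,213.55

COGS = $6,567.45; ending inventory = $2,213.55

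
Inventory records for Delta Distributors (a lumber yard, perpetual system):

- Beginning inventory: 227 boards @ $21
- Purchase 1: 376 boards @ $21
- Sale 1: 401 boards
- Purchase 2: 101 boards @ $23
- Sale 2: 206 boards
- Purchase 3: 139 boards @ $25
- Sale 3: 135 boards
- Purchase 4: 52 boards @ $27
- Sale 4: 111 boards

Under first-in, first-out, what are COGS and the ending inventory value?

Sale 1 (401) [FIFO — oldest first]: 227 @ $21 + 174 @ $21 = $8,421
Sale 2 (206) [FIFO — oldest first]: 202 @ $21 + 4 @ $23 = $4,334
Sale 3 (135) [FIFO — oldest first]: 97 @ $23 + 38 @ $25 = $3,181
Sale 4 (111) [FIFO — oldest first]: 101 @ $25 + 10 @ $27 = $2,795
Total COGS = $8,421 + $4,334 + $3,181 + $2,795 = $18,731
Ending inventory: 42 @ $27 = $1,134

COGS = $18,731; ending inventory = $1,134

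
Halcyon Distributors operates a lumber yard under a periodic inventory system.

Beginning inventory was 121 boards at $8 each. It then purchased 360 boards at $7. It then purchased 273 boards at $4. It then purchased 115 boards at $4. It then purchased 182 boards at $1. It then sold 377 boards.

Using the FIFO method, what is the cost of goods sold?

COGS = $2,760

Sale 1 (377) [FIFO — oldest first]: 121 @ $8 + 256 @ $7 = $2,760
Ending inventory: 104 @ $7 + 273 @ $4 + 115 @ $4 + 182 @ $1 = $2,462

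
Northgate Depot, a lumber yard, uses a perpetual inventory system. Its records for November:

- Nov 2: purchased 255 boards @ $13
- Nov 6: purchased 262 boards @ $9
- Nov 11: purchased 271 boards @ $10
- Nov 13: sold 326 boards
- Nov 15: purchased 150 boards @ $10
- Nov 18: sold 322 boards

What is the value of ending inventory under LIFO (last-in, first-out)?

Nov 13, 326 sold [LIFO — newest first]: 271 @ $10 + 55 @ $9 = $3,205
Nov 18, 322 sold [LIFO — newest first]: 150 @ $10 + 172 @ $9 = $3,048
Total COGS = $3,205 + $3,048 = $6,253
Ending inventory: 255 @ $13 + 35 @ $9 = $3,630

Ending inventory = $3,630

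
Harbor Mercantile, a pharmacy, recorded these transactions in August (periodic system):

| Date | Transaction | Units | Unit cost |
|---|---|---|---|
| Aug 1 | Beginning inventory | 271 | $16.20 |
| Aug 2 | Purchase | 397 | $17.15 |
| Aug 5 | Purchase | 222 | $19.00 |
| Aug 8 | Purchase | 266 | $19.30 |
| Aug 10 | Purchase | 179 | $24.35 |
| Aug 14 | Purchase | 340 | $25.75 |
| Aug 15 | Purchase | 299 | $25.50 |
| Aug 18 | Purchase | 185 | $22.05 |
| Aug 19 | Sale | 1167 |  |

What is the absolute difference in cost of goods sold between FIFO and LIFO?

$7,164.20

FIFO COGS: 271 @ $16.20 + 397 @ $17.15 + 222 @ $19.00 + 266 @ $19.30 + 11 @ $24.35 = $20,818.40
LIFO COGS: 185 @ $22.05 + 299 @ $25.50 + 340 @ $25.75 + 179 @ $24.35 + 164 @ $19.30 = $27,982.60
Difference = |$20,818.40 − $27,982.60| = $7,164.20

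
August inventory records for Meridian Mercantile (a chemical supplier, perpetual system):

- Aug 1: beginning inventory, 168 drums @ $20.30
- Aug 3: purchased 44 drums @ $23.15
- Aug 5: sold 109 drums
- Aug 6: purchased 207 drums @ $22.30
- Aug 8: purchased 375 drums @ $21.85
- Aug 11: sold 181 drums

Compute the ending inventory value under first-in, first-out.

Aug 5, 109 sold [FIFO — oldest first]: 109 @ $20.30 = $2,212.70
Aug 11, 181 sold [FIFO — oldest first]: 59 @ $20.30 + 44 @ $23.15 + 78 @ $22.30 = $3,955.70
Total COGS = $2,212.70 + $3,955.70 = $6,168.40
Ending inventory: 129 @ $22.30 + 375 @ $21.85 = $11,070.45

Ending inventory = $11,070.45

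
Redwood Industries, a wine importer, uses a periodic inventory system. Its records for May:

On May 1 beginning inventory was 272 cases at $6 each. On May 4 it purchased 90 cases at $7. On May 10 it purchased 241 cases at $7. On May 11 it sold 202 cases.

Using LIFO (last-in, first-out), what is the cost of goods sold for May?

May 11, 202 sold [LIFO — newest first]: 202 @ $7 = $1,414
Ending inventory: 272 @ $6 + 90 @ $7 + 39 @ $7 = $2,535

COGS = $1,414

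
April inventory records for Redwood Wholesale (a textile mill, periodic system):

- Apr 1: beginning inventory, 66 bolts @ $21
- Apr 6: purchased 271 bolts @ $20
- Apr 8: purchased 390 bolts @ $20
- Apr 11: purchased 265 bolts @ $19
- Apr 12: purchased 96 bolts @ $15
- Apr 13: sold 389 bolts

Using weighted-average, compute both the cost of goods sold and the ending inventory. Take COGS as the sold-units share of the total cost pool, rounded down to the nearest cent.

COGS = $7,537.23; ending inventory = $13,543.77

Apr 13, sell 389: 389/1088 × $21,081.00 → $7,537.23
Ending inventory (cost pool remaining) = $13,543.77
Check: goods available $21,081.00 = COGS $7,537.23 + ending $13,543.77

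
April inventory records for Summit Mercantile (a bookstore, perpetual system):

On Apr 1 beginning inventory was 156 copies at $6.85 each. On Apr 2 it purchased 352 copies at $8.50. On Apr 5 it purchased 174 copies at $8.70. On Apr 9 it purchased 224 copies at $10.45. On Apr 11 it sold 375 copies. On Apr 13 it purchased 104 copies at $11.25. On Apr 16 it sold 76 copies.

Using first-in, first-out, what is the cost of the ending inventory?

Ending inventory = $5,509.10

Apr 11, 375 sold [FIFO — oldest first]: 156 @ $6.85 + 219 @ $8.50 = $2,930.10
Apr 16, 76 sold [FIFO — oldest first]: 76 @ $8.50 = $646.00
Total COGS = $2,930.10 + $646.00 = $3,576.10
Ending inventory: 57 @ $8.50 + 174 @ $8.70 + 224 @ $10.45 + 104 @ $11.25 = $5,509.10
Check: goods available $9,085.20 = COGS $3,576.10 + ending $5,509.10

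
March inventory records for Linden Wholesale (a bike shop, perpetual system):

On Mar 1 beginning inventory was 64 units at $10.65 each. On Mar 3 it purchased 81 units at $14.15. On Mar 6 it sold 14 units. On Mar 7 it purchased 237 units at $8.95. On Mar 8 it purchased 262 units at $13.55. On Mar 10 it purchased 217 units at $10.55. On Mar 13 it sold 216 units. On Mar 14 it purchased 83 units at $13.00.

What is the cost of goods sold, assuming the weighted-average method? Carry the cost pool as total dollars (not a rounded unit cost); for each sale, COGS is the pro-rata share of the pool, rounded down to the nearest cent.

COGS = $2,627.66

After Mar 1: 64 on hand, pool $681.60 (≈ $10.6500 each)
After Mar 3: 145 on hand, pool $1,827.75 (≈ $12.6052 each)
Mar 6, sell 14: 14/145 × $1,827.75 → $176.47
After Mar 7: 368 on hand, pool $3,772.43 (≈ $10.2512 each)
After Mar 8: 630 on hand, pool $7,322.53 (≈ $11.6231 each)
After Mar 10: 847 on hand, pool $9,611.88 (≈ $11.3481 each)
Mar 13, sell 216: 216/847 × $9,611.88 → $2,451.19
After Mar 14: 714 on hand, pool $8,239.69 (≈ $11.5402 each)
Total COGS = $176.47 + $2,451.19 = $2,627.66
Ending inventory (cost pool remaining) = $8,239.69
Check: goods available $10,867.35 = COGS $2,627.66 + ending $8,239.69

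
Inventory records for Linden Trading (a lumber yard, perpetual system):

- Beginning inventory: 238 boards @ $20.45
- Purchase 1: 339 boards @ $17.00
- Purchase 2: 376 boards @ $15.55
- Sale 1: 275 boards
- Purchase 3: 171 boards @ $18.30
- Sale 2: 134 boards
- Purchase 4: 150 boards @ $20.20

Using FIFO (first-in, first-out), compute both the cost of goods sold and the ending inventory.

COGS = $7,774.10; ending inventory = $14,862.10

Sale 1 (275) [FIFO — oldest first]: 238 @ $20.45 + 37 @ $17.00 = $5,496.10
Sale 2 (134) [FIFO — oldest first]: 134 @ $17.00 = $2,278.00
Total COGS = $5,496.10 + $2,278.00 = $7,774.10
Ending inventory: 168 @ $17.00 + 376 @ $15.55 + 171 @ $18.30 + 150 @ $20.20 = $14,862.10
Check: goods available $22,636.20 = COGS $7,774.10 + ending $14,862.10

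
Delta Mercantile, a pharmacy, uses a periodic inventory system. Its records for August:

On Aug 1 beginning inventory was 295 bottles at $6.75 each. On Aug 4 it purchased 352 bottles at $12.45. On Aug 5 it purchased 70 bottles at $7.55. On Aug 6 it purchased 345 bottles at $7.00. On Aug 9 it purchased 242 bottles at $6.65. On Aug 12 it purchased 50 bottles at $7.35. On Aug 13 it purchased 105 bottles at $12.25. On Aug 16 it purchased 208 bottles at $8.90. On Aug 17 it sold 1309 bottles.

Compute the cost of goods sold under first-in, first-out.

Aug 17, 1309 sold [FIFO — oldest first]: 295 @ $6.75 + 352 @ $12.45 + 70 @ $7.55 + 345 @ $7.00 + 242 @ $6.65 + 5 @ $7.35 = $10,963.20
Ending inventory: 45 @ $7.35 + 105 @ $12.25 + 208 @ $8.90 = $3,468.20

COGS = $10,963.20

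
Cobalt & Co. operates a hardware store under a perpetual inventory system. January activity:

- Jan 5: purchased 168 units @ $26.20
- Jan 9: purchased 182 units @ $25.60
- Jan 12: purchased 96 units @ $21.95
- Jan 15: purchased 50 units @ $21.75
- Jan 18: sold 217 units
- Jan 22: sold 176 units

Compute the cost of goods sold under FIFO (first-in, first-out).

Jan 18, 217 sold [FIFO — oldest first]: 168 @ $26.20 + 49 @ $25.60 = $5,656.00
Jan 22, 176 sold [FIFO — oldest first]: 133 @ $25.60 + 43 @ $21.95 = $4,348.65
Total COGS = $5,656.00 + $4,348.65 = $10,004.65
Ending inventory: 53 @ $21.95 + 50 @ $21.75 = $2,250.85

COGS = $10,004.65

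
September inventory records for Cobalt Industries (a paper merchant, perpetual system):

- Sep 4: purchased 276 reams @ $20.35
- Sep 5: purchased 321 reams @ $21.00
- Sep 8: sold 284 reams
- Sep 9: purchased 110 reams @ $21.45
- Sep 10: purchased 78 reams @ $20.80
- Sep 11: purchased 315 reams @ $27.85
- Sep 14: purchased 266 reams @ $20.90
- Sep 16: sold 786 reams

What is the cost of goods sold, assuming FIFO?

Sep 8, 284 sold [FIFO — oldest first]: 276 @ $20.35 + 8 @ $21.00 = $5,784.60
Sep 16, 786 sold [FIFO — oldest first]: 313 @ $21.00 + 110 @ $21.45 + 78 @ $20.80 + 285 @ $27.85 = $18,492.15
Total COGS = $5,784.60 + $18,492.15 = $24,276.75
Ending inventory: 30 @ $27.85 + 266 @ $20.90 = $6,394.90

COGS = $24,276.75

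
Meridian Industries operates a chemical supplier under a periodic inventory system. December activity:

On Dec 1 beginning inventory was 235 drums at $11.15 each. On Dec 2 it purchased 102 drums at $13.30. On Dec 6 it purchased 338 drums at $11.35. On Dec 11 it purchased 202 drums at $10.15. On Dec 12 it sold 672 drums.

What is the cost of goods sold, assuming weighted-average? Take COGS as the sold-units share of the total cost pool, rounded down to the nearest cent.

COGS = $7,557.85

Dec 12, sell 672: 672/877 × $9,863.45 → $7,557.85
Ending inventory (cost pool remaining) = $2,305.60
Check: goods available $9,863.45 = COGS $7,557.85 + ending $2,305.60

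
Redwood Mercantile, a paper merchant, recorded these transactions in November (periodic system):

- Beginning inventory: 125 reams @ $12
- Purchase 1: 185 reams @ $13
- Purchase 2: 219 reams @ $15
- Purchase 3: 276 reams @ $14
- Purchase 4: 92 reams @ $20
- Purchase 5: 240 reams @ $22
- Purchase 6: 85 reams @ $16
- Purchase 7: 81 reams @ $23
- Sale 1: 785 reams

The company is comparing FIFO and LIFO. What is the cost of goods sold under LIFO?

COGS = $14,372

FIFO COGS: 125 @ $12 + 185 @ $13 + 219 @ $15 + 256 @ $14 = $10,774
LIFO COGS: 81 @ $23 + 85 @ $16 + 240 @ $22 + 92 @ $20 + 276 @ $14 + 11 @ $15 = $14,372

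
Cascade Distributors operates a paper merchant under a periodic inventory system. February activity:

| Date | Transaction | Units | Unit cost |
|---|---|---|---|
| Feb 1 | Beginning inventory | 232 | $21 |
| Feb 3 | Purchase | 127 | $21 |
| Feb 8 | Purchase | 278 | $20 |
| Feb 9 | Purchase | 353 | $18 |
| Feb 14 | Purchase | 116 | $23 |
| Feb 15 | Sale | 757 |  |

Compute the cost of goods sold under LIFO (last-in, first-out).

COGS = $14,792

Feb 15, 757 sold [LIFO — newest first]: 116 @ $23 + 353 @ $18 + 278 @ $20 + 10 @ $21 = $14,792
Ending inventory: 232 @ $21 + 117 @ $21 = $7,329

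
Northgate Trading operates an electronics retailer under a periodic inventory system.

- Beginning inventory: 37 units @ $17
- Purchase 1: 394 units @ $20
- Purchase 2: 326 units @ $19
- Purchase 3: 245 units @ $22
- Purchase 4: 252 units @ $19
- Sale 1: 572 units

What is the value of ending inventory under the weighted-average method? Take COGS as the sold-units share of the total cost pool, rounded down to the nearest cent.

Sale 1, sell 572: 572/1254 × $24,881.00 → $11,349.22
Ending inventory (cost pool remaining) = $13,531.78
Check: goods available $24,881.00 = COGS $11,349.22 + ending $13,531.78

Ending inventory = $13,531.78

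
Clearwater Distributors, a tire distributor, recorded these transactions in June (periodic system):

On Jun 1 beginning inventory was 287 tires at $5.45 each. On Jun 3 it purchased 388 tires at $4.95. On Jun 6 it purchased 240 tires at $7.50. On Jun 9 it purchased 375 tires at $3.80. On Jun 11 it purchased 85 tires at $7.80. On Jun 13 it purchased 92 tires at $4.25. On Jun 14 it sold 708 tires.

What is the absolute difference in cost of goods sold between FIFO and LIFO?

FIFO COGS: 287 @ $5.45 + 388 @ $4.95 + 33 @ $7.50 = $3,732.25
LIFO COGS: 92 @ $4.25 + 85 @ $7.80 + 375 @ $3.80 + 156 @ $7.50 = $3,649.00
Difference = |$3,732.25 − $3,649.00| = $83.25

$83.25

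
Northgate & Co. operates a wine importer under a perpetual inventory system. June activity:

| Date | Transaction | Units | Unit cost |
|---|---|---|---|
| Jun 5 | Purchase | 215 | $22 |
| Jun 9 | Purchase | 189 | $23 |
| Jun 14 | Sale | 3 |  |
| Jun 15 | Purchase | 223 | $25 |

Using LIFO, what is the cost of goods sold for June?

COGS = $69

Jun 14, 3 sold [LIFO — newest first]: 3 @ $23 = $69
Ending inventory: 215 @ $22 + 186 @ $23 + 223 @ $25 = $14,583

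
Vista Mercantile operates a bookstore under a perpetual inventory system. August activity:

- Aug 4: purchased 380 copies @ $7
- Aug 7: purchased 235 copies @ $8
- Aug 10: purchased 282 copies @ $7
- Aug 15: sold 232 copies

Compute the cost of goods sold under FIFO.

Aug 15, 232 sold [FIFO — oldest first]: 232 @ $7 = $1,624
Ending inventory: 148 @ $7 + 235 @ $8 + 282 @ $7 = $4,890

COGS = $1,624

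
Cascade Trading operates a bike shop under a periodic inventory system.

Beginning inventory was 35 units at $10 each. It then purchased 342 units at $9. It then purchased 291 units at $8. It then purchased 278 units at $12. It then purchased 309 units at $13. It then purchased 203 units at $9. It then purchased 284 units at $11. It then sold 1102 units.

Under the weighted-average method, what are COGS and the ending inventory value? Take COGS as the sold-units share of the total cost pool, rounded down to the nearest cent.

COGS = $11,424.86; ending inventory = $6,635.14

Sale 1, sell 1102: 1102/1742 × $18,060.00 → $11,424.86
Ending inventory (cost pool remaining) = $6,635.14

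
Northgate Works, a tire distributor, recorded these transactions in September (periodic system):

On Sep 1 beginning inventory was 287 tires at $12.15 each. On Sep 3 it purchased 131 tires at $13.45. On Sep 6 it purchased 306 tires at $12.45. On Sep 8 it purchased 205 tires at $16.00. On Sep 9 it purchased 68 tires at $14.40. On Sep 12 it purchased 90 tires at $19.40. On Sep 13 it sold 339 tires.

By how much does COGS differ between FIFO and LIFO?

FIFO COGS: 287 @ $12.15 + 52 @ $13.45 = $4,186.45
LIFO COGS: 90 @ $19.40 + 68 @ $14.40 + 181 @ $16.00 = $5,621.20
Difference = |$4,186.45 − $5,621.20| = $1,434.75

$1,434.75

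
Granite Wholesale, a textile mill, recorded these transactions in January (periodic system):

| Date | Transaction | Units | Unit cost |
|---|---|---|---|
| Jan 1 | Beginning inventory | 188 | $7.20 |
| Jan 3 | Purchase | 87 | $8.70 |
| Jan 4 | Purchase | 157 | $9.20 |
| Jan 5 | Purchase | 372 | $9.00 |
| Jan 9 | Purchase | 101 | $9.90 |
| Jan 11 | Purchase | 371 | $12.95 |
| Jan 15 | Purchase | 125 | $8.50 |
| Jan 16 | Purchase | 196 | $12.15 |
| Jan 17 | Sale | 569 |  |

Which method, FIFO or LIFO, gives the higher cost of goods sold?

LIFO

FIFO COGS: 188 @ $7.20 + 87 @ $8.70 + 157 @ $9.20 + 137 @ $9.00 = $4,787.90
LIFO COGS: 196 @ $12.15 + 125 @ $8.50 + 248 @ $12.95 = $6,655.50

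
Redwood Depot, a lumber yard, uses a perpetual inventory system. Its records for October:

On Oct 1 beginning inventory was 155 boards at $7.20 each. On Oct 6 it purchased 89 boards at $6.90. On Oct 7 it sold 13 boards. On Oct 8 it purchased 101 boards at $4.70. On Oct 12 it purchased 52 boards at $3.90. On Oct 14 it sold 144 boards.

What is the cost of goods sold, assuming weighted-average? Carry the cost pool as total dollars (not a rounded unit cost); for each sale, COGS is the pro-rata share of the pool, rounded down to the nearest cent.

After Oct 1: 155 on hand, pool $1,116.00 (≈ $7.2000 each)
After Oct 6: 244 on hand, pool $1,730.10 (≈ $7.0906 each)
Oct 7, sell 13: 13/244 × $1,730.10 → $92.17
After Oct 8: 332 on hand, pool $2,112.63 (≈ $6.3633 each)
After Oct 12: 384 on hand, pool $2,315.43 (≈ $6.0298 each)
Oct 14, sell 144: 144/384 × $2,315.43 → $868.28
Total COGS = $92.17 + $868.28 = $960.45
Ending inventory (cost pool remaining) = $1,447.15

COGS = $960.45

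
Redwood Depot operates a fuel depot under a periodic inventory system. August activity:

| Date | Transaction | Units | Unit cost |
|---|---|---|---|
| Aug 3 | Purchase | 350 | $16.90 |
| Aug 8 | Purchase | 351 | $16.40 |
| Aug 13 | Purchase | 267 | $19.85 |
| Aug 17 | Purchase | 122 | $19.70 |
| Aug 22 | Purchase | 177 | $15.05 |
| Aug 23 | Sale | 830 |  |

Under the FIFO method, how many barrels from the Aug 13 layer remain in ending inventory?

Aug 23, 830 sold [FIFO — oldest first]: 350 @ $16.90 + 351 @ $16.40 + 129 @ $19.85 = $14,232.05
Ending inventory: 138 @ $19.85 + 122 @ $19.70 + 177 @ $15.05 = $7,806.55

138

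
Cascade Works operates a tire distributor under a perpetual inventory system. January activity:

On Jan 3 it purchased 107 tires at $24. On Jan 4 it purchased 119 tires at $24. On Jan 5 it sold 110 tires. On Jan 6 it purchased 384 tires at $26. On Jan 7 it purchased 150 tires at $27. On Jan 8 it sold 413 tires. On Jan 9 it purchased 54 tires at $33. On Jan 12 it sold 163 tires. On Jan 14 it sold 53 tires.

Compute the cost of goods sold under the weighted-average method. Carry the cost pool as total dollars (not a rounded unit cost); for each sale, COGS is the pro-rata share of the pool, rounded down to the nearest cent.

After Jan 3: 107 on hand, pool $2,568.00 (≈ $24.0000 each)
After Jan 4: 226 on hand, pool $5,424.00 (≈ $24.0000 each)
Jan 5, sell 110: 110/226 × $5,424.00 → $2,640.00
After Jan 6: 500 on hand, pool $12,768.00 (≈ $25.5360 each)
After Jan 7: 650 on hand, pool $16,818.00 (≈ $25.8738 each)
Jan 8, sell 413: 413/650 × $16,818.00 → $10,685.89
After Jan 9: 291 on hand, pool $7,914.11 (≈ $27.1963 each)
Jan 12, sell 163: 163/291 × $7,914.11 → $4,432.98
Jan 14, sell 53: 53/128 × $3,481.13 → $1,441.40
Total COGS = $2,640.00 + $10,685.89 + $4,432.98 + $1,441.40 = $19,200.27
Ending inventory (cost pool remaining) = $2,039.73

COGS = $19,200.27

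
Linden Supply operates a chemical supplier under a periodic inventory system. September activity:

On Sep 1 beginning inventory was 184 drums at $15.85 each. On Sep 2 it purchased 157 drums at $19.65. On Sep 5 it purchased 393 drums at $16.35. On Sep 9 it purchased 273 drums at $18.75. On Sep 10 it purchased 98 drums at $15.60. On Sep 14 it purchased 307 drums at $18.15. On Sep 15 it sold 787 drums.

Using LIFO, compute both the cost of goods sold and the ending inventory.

Sep 15, 787 sold [LIFO — newest first]: 307 @ $18.15 + 98 @ $15.60 + 273 @ $18.75 + 109 @ $16.35 = $14,001.75
Ending inventory: 184 @ $15.85 + 157 @ $19.65 + 284 @ $16.35 = $10,644.85
Check: goods available $24,646.60 = COGS $14,001.75 + ending $10,644.85

COGS = $14,001.75; ending inventory = $10,644.85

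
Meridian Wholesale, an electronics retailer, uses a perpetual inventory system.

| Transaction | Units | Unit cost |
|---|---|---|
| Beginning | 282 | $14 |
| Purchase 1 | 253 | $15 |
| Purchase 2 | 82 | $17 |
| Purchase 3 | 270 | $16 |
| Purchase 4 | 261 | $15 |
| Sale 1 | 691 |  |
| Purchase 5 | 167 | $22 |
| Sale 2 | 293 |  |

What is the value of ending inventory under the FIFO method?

Ending inventory = $6,134

Sale 1 (691) [FIFO — oldest first]: 282 @ $14 + 253 @ $15 + 82 @ $17 + 74 @ $16 = $10,321
Sale 2 (293) [FIFO — oldest first]: 196 @ $16 + 97 @ $15 = $4,591
Total COGS = $10,321 + $4,591 = $14,912
Ending inventory: 164 @ $15 + 167 @ $22 = $6,134
Check: goods available $21,046 = COGS $14,912 + ending $6,134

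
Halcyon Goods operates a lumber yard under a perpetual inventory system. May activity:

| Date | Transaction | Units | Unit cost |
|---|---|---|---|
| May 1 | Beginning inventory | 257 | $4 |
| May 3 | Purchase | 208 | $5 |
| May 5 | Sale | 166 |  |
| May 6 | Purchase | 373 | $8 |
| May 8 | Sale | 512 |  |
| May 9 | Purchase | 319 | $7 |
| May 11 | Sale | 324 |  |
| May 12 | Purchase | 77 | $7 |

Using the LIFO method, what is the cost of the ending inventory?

May 5, 166 sold [LIFO — newest first]: 166 @ $5 = $830
May 8, 512 sold [LIFO — newest first]: 373 @ $8 + 42 @ $5 + 97 @ $4 = $3,582
May 11, 324 sold [LIFO — newest first]: 319 @ $7 + 5 @ $4 = $2,253
Total COGS = $830 + $3,582 + $2,253 = $6,665
Ending inventory: 155 @ $4 + 77 @ $7 = $1,159

Ending inventory = $1,159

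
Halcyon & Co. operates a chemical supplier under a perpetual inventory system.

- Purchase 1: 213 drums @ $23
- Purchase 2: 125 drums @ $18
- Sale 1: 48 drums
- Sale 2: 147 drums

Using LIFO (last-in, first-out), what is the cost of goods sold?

COGS = $3,860

Sale 1 (48) [LIFO — newest first]: 48 @ $18 = $864
Sale 2 (147) [LIFO — newest first]: 77 @ $18 + 70 @ $23 = $2,996
Total COGS = $864 + $2,996 = $3,860
Ending inventory: 143 @ $23 = $3,289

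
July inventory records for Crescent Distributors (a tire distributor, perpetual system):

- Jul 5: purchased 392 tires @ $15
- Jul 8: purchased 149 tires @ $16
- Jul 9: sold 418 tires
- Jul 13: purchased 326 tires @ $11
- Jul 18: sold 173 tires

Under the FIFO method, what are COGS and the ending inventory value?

Jul 9, 418 sold [FIFO — oldest first]: 392 @ $15 + 26 @ $16 = $6,296
Jul 18, 173 sold [FIFO — oldest first]: 123 @ $16 + 50 @ $11 = $2,518
Total COGS = $6,296 + $2,518 = $8,814
Ending inventory: 276 @ $11 = $3,036
Check: goods available $11,850 = COGS $8,814 + ending $3,036

COGS = $8,814; ending inventory = $3,036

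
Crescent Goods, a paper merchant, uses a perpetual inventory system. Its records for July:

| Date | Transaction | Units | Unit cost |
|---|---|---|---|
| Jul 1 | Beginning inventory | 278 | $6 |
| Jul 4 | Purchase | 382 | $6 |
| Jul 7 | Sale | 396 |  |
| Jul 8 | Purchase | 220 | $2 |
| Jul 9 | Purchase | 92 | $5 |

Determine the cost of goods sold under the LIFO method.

COGS = $2,376

Jul 7, 396 sold [LIFO — newest first]: 382 @ $6 + 14 @ $6 = $2,376
Ending inventory: 264 @ $6 + 220 @ $2 + 92 @ $5 = $2,484
Check: goods available $4,860 = COGS $2,376 + ending $2,484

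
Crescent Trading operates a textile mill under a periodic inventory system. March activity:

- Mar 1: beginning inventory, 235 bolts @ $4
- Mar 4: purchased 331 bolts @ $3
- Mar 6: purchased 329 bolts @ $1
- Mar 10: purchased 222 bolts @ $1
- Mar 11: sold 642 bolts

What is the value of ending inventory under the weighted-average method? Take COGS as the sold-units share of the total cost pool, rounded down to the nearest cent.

Ending inventory = $1,056.32

Mar 11, sell 642: 642/1117 × $2,484.00 → $1,427.68
Ending inventory (cost pool remaining) = $1,056.32
Check: goods available $2,484.00 = COGS $1,427.68 + ending $1,056.32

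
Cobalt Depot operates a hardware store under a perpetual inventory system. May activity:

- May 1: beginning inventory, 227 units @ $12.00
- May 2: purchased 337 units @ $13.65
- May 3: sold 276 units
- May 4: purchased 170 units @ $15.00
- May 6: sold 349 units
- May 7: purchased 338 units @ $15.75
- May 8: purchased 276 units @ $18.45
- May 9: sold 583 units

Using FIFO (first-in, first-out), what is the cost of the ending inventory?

May 3, 276 sold [FIFO — oldest first]: 227 @ $12.00 + 49 @ $13.65 = $3,392.85
May 6, 349 sold [FIFO — oldest first]: 288 @ $13.65 + 61 @ $15.00 = $4,846.20
May 9, 583 sold [FIFO — oldest first]: 109 @ $15.00 + 338 @ $15.75 + 136 @ $18.45 = $9,467.70
Total COGS = $3,392.85 + $4,846.20 + $9,467.70 = $17,706.75
Ending inventory: 140 @ $18.45 = $2,583.00
Check: goods available $20,289.75 = COGS $17,706.75 + ending $2,583.00

Ending inventory = $2,583.00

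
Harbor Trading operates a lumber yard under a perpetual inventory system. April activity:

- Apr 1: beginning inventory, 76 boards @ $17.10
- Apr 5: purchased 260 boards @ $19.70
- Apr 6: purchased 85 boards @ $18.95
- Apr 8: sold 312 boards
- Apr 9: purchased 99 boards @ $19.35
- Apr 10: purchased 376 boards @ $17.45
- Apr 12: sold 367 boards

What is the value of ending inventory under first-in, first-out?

Apr 8, 312 sold [FIFO — oldest first]: 76 @ $17.10 + 236 @ $19.70 = $5,948.80
Apr 12, 367 sold [FIFO — oldest first]: 24 @ $19.70 + 85 @ $18.95 + 99 @ $19.35 + 159 @ $17.45 = $6,773.75
Total COGS = $5,948.80 + $6,773.75 = $12,722.55
Ending inventory: 217 @ $17.45 = $3,786.65

Ending inventory = $3,786.65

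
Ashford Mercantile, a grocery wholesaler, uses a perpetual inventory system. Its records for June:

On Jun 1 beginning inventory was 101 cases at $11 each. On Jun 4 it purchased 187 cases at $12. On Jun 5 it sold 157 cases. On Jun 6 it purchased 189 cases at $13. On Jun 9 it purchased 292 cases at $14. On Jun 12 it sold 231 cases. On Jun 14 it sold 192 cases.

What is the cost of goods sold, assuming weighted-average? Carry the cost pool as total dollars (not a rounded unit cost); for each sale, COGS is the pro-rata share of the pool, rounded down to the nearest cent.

COGS = $7,407.46

After Jun 1: 101 on hand, pool $1,111.00 (≈ $11.0000 each)
After Jun 4: 288 on hand, pool $3,355.00 (≈ $11.6493 each)
Jun 5, sell 157: 157/288 × $3,355.00 → $1,828.94
After Jun 6: 320 on hand, pool $3,983.06 (≈ $12.4471 each)
After Jun 9: 612 on hand, pool $8,071.06 (≈ $13.1880 each)
Jun 12, sell 231: 231/612 × $8,071.06 → $3,046.42
Jun 14, sell 192: 192/381 × $5,024.64 → $2,532.10
Total COGS = $1,828.94 + $3,046.42 + $2,532.10 = $7,407.46
Ending inventory (cost pool remaining) = $2,492.54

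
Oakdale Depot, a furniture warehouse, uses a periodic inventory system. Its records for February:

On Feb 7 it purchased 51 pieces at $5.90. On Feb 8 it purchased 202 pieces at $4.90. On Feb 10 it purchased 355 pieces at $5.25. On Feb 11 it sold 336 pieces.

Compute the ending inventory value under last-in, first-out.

Ending inventory = $1,390.45

Feb 11, 336 sold [LIFO — newest first]: 336 @ $5.25 = $1,764.00
Ending inventory: 51 @ $5.90 + 202 @ $4.90 + 19 @ $5.25 = $1,390.45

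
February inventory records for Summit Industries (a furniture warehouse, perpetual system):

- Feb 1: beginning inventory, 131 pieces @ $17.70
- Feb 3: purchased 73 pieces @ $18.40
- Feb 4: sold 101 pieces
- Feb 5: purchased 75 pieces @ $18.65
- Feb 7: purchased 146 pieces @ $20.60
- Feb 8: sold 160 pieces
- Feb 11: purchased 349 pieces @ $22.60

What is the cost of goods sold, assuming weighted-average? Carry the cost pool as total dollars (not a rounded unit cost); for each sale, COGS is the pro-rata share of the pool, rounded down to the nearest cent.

After Feb 1: 131 on hand, pool $2,318.70 (≈ $17.7000 each)
After Feb 3: 204 on hand, pool $3,661.90 (≈ $17.9505 each)
Feb 4, sell 101: 101/204 × $3,661.90 → $1,812.99
After Feb 5: 178 on hand, pool $3,247.66 (≈ $18.2453 each)
After Feb 7: 324 on hand, pool $6,255.26 (≈ $19.3064 each)
Feb 8, sell 160: 160/324 × $6,255.26 → $3,089.01
After Feb 11: 513 on hand, pool $11,053.65 (≈ $21.5471 each)
Total COGS = $1,812.99 + $3,089.01 = $4,902.00
Ending inventory (cost pool remaining) = $11,053.65
Check: goods available $15,955.65 = COGS $4,902.00 + ending $11,053.65

COGS = $4,902.00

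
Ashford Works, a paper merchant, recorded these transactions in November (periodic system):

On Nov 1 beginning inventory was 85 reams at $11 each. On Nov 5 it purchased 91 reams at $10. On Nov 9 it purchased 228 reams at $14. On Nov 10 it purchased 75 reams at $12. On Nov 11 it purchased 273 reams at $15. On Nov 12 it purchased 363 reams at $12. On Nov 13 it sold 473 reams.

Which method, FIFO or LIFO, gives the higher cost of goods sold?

FIFO COGS: 85 @ $11 + 91 @ $10 + 228 @ $14 + 69 @ $12 = $5,865
LIFO COGS: 363 @ $12 + 110 @ $15 = $6,006

LIFO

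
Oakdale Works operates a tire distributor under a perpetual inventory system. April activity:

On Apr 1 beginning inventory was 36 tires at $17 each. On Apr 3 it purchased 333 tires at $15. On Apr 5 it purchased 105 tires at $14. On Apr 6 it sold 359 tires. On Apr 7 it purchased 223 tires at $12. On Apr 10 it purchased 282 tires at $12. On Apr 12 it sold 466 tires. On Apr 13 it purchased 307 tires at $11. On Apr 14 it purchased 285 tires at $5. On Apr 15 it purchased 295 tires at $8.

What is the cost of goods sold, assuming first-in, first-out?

Apr 6, 359 sold [FIFO — oldest first]: 36 @ $17 + 323 @ $15 = $5,457
Apr 12, 466 sold [FIFO — oldest first]: 10 @ $15 + 105 @ $14 + 223 @ $12 + 128 @ $12 = $5,832
Total COGS = $5,457 + $5,832 = $11,289
Ending inventory: 154 @ $12 + 307 @ $11 + 285 @ $5 + 295 @ $8 = $9,010

COGS = $11,289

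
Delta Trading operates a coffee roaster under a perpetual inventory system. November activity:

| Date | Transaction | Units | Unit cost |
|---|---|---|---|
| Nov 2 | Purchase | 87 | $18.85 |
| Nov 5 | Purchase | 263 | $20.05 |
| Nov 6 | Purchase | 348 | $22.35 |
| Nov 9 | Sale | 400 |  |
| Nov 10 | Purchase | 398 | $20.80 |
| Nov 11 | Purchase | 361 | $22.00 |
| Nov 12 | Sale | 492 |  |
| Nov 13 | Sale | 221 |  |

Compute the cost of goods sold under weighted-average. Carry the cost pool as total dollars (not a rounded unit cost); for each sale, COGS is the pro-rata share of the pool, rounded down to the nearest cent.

COGS = $23,591.14

After Nov 2: 87 on hand, pool $1,639.95 (≈ $18.8500 each)
After Nov 5: 350 on hand, pool $6,913.10 (≈ $19.7517 each)
After Nov 6: 698 on hand, pool $14,690.90 (≈ $21.0471 each)
Nov 9, sell 400: 400/698 × $14,690.90 → $8,418.85
After Nov 10: 696 on hand, pool $14,550.45 (≈ $20.9058 each)
After Nov 11: 1057 on hand, pool $22,492.45 (≈ $21.2795 each)
Nov 12, sell 492: 492/1057 × $22,492.45 → $10,469.52
Nov 13, sell 221: 221/565 × $12,022.93 → $4,702.77
Total COGS = $8,418.85 + $10,469.52 + $4,702.77 = $23,591.14
Ending inventory (cost pool remaining) = $7,320.16
Check: goods available $30,911.30 = COGS $23,591.14 + ending $7,320.16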